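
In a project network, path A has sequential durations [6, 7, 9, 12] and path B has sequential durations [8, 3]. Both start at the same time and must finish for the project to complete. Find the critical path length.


Path A total = 6 + 7 + 9 + 12 = 34
Path B total = 8 + 3 = 11
Critical path = longest path = max(34, 11) = 34

34


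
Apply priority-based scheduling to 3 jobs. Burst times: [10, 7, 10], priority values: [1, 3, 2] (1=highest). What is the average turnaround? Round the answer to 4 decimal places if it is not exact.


Sort by priority (ascending = highest first):
Order: [(1, 10), (2, 10), (3, 7)]
Completion times:
  Priority 1, burst=10, C=10
  Priority 2, burst=10, C=20
  Priority 3, burst=7, C=27
Average turnaround = 57/3 = 19.0

19.0


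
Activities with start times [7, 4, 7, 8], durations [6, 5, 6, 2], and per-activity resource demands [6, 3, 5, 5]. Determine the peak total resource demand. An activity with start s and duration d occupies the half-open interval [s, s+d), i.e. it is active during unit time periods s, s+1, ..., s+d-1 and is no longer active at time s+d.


Each activity i is active on [start_i, start_i + duration_i).
Compute total resource usage per time slot:
  t=0: active resources = [], total = 0
  t=1: active resources = [], total = 0
  t=2: active resources = [], total = 0
  t=3: active resources = [], total = 0
  t=4: active resources = [3], total = 3
  t=5: active resources = [3], total = 3
  t=6: active resources = [3], total = 3
  t=7: active resources = [6, 3, 5], total = 14
  t=8: active resources = [6, 3, 5, 5], total = 19
  t=9: active resources = [6, 5, 5], total = 16
  t=10: active resources = [6, 5], total = 11
  t=11: active resources = [6, 5], total = 11
  t=12: active resources = [6, 5], total = 11
Peak resource demand = 19

19


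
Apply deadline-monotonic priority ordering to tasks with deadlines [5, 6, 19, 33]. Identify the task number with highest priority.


Sort tasks by relative deadline (ascending):
  Task 1: deadline = 5
  Task 2: deadline = 6
  Task 3: deadline = 19
  Task 4: deadline = 33
Priority order (highest first): [1, 2, 3, 4]
Highest priority task = 1

1


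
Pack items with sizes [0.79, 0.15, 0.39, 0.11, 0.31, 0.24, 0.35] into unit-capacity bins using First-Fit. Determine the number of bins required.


Place items sequentially using First-Fit:
  Item 0.79 -> new Bin 1
  Item 0.15 -> Bin 1 (now 0.94)
  Item 0.39 -> new Bin 2
  Item 0.11 -> Bin 2 (now 0.5)
  Item 0.31 -> Bin 2 (now 0.81)
  Item 0.24 -> new Bin 3
  Item 0.35 -> Bin 3 (now 0.59)
Total bins used = 3

3


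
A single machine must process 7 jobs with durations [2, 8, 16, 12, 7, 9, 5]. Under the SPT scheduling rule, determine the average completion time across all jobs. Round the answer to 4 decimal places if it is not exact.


Sort jobs by processing time (SPT order): [2, 5, 7, 8, 9, 12, 16]
Compute completion times sequentially:
  Job 1: processing = 2, completes at 2
  Job 2: processing = 5, completes at 7
  Job 3: processing = 7, completes at 14
  Job 4: processing = 8, completes at 22
  Job 5: processing = 9, completes at 31
  Job 6: processing = 12, completes at 43
  Job 7: processing = 16, completes at 59
Sum of completion times = 178
Average completion time = 178/7 = 25.4286

25.4286


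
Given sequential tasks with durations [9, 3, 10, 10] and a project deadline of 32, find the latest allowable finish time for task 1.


LF(activity 1) = deadline - sum of successor durations
Successors: activities 2 through 4 with durations [3, 10, 10]
Sum of successor durations = 23
LF = 32 - 23 = 9

9


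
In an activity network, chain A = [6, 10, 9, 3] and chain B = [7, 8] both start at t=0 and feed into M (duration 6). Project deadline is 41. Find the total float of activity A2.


Forward pass: ES(A2) = sum of predecessors on chain A = 6
EF = ES + duration = 6 + 10 = 16
Backward pass: LF(M) = deadline = 41; LS(M) = 41 - 6 = 35
LF(A2) = LS(M) - sum(successors on chain A) = 35 - 12 = 23
LS = LF - duration = 23 - 10 = 13
Total float = LS - ES = 13 - 6 = 7

7


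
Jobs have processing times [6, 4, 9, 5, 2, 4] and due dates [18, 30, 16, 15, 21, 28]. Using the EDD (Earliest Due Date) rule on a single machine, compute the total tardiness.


Sort by due date (EDD order): [(5, 15), (9, 16), (6, 18), (2, 21), (4, 28), (4, 30)]
Compute completion times and tardiness:
  Job 1: p=5, d=15, C=5, tardiness=max(0,5-15)=0
  Job 2: p=9, d=16, C=14, tardiness=max(0,14-16)=0
  Job 3: p=6, d=18, C=20, tardiness=max(0,20-18)=2
  Job 4: p=2, d=21, C=22, tardiness=max(0,22-21)=1
  Job 5: p=4, d=28, C=26, tardiness=max(0,26-28)=0
  Job 6: p=4, d=30, C=30, tardiness=max(0,30-30)=0
Total tardiness = 3

3


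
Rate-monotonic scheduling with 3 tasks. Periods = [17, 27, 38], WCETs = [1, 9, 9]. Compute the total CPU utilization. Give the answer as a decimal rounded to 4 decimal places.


Compute individual utilizations (exact fractions):
  Task 1: C/T = 1/17 (approx. 0.0588)
  Task 2: C/T = 9/27 = 1/3 (approx. 0.3333)
  Task 3: C/T = 9/38 (approx. 0.2368)
Total utilization U = 1/17 + 1/3 + 9/38 = 1219/1938
Rounded to 4 decimal places: U = 0.6290
RM (Liu & Layland) bound for 3 tasks = 0.779763; compare with U = 1219/1938 (approx. 0.628999)
U <= bound, so schedulable by RM sufficient condition.

0.6290


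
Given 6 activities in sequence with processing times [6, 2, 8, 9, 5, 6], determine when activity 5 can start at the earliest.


Activity 5 starts after activities 1 through 4 complete.
Predecessor durations: [6, 2, 8, 9]
ES = 6 + 2 + 8 + 9 = 25

25


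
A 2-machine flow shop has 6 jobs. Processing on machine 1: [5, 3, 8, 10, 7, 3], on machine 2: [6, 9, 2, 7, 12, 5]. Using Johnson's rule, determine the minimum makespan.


Apply Johnson's rule:
  Group 1 (a <= b): [(2, 3, 9), (6, 3, 5), (1, 5, 6), (5, 7, 12)]
  Group 2 (a > b): [(4, 10, 7), (3, 8, 2)]
Optimal job order: [2, 6, 1, 5, 4, 3]
Schedule:
  Job 2: M1 done at 3, M2 done at 12
  Job 6: M1 done at 6, M2 done at 17
  Job 1: M1 done at 11, M2 done at 23
  Job 5: M1 done at 18, M2 done at 35
  Job 4: M1 done at 28, M2 done at 42
  Job 3: M1 done at 36, M2 done at 44
Makespan = 44

44


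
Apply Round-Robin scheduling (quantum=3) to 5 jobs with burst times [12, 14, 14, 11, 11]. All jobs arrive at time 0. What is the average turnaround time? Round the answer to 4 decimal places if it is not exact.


Time quantum = 3
Execution trace:
  J1 runs 3 units, time = 3
  J2 runs 3 units, time = 6
  J3 runs 3 units, time = 9
  J4 runs 3 units, time = 12
  J5 runs 3 units, time = 15
  J1 runs 3 units, time = 18
  J2 runs 3 units, time = 21
  J3 runs 3 units, time = 24
  J4 runs 3 units, time = 27
  J5 runs 3 units, time = 30
  J1 runs 3 units, time = 33
  J2 runs 3 units, time = 36
  J3 runs 3 units, time = 39
  J4 runs 3 units, time = 42
  J5 runs 3 units, time = 45
  J1 runs 3 units, time = 48
  J2 runs 3 units, time = 51
  J3 runs 3 units, time = 54
  J4 runs 2 units, time = 56
  J5 runs 2 units, time = 58
  J2 runs 2 units, time = 60
  J3 runs 2 units, time = 62
Finish times: [48, 60, 62, 56, 58]
Average turnaround = 284/5 = 56.8

56.8


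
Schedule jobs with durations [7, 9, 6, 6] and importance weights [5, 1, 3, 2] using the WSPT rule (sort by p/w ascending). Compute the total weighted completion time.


Compute p/w ratios and sort ascending (WSPT): [(7, 5), (6, 3), (6, 2), (9, 1)]
Compute weighted completion times:
  Job (p=7,w=5): C=7, w*C=5*7=35
  Job (p=6,w=3): C=13, w*C=3*13=39
  Job (p=6,w=2): C=19, w*C=2*19=38
  Job (p=9,w=1): C=28, w*C=1*28=28
Total weighted completion time = 140

140


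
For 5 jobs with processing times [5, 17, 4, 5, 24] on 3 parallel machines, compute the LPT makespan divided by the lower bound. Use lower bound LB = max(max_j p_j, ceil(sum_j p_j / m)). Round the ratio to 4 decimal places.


LPT order: [24, 17, 5, 5, 4]
Machine loads after assignment: [24, 17, 14]
LPT makespan = 24
Lower bound = max(max_job, ceil(total/3)) = max(24, 19) = 24
Ratio = 24 / 24 = 1.0

1.0


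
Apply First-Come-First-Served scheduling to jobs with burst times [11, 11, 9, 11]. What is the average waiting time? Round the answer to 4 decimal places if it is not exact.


FCFS order (as given): [11, 11, 9, 11]
Waiting times:
  Job 1: wait = 0
  Job 2: wait = 11
  Job 3: wait = 22
  Job 4: wait = 31
Sum of waiting times = 64
Average waiting time = 64/4 = 16.0

16.0


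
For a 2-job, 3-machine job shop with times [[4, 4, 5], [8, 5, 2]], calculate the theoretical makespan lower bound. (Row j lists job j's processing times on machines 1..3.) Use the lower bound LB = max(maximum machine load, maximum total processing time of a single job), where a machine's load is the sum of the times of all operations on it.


Machine loads:
  Machine 1: 4 + 8 = 12
  Machine 2: 4 + 5 = 9
  Machine 3: 5 + 2 = 7
Max machine load = 12
Job totals:
  Job 1: 13
  Job 2: 15
Max job total = 15
Lower bound = max(12, 15) = 15

15


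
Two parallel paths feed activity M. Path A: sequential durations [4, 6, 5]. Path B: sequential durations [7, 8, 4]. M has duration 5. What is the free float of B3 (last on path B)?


ES(B3) = sum of predecessors on chain B = 15
EF(B3) = ES + duration = 15 + 4 = 19
Successor of B3 is M. ES(M) = max(sum(A), sum(B)) = max(15, 19) = 19
Free float = ES(successor) - EF(current) = 19 - 19 = 0

0


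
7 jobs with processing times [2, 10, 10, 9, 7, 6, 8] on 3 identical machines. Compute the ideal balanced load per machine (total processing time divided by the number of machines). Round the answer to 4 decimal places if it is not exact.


Total processing time = 2 + 10 + 10 + 9 + 7 + 6 + 8 = 52
Number of machines = 3
Ideal balanced load = 52 / 3 = 17.3333

17.3333


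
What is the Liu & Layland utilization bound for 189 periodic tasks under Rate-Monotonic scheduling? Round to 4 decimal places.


Compute 2^(1/189) = 1.0036741787
Subtract 1: 1.0036741787 - 1 = 0.0036741787
Multiply by n: 189 * 0.0036741787 = 0.6944197743
Round to 4 dp: 0.6944

0.6944


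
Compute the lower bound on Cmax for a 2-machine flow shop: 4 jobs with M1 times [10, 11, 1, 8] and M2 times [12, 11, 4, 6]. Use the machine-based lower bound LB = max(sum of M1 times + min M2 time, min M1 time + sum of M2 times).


LB1 = sum(M1 times) + min(M2 times) = 30 + 4 = 34
LB2 = min(M1 times) + sum(M2 times) = 1 + 33 = 34
Lower bound = max(LB1, LB2) = max(34, 34) = 34

34


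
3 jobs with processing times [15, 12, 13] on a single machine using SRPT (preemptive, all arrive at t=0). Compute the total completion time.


Since all jobs arrive at t=0, SRPT equals SPT ordering.
SPT order: [12, 13, 15]
Completion times:
  Job 1: p=12, C=12
  Job 2: p=13, C=25
  Job 3: p=15, C=40
Total completion time = 12 + 25 + 40 = 77

77


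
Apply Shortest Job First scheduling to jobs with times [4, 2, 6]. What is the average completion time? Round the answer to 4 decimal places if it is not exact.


SJF order (ascending): [2, 4, 6]
Completion times:
  Job 1: burst=2, C=2
  Job 2: burst=4, C=6
  Job 3: burst=6, C=12
Average completion = 20/3 = 6.6667

6.6667


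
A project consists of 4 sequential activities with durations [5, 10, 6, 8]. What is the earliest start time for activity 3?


Activity 3 starts after activities 1 through 2 complete.
Predecessor durations: [5, 10]
ES = 5 + 10 = 15

15


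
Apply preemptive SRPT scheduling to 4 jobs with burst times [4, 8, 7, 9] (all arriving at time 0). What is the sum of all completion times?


Since all jobs arrive at t=0, SRPT equals SPT ordering.
SPT order: [4, 7, 8, 9]
Completion times:
  Job 1: p=4, C=4
  Job 2: p=7, C=11
  Job 3: p=8, C=19
  Job 4: p=9, C=28
Total completion time = 4 + 11 + 19 + 28 = 62

62


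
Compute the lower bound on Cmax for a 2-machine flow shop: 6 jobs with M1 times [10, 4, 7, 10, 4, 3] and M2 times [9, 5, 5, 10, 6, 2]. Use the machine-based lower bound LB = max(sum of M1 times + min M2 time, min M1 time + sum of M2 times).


LB1 = sum(M1 times) + min(M2 times) = 38 + 2 = 40
LB2 = min(M1 times) + sum(M2 times) = 3 + 37 = 40
Lower bound = max(LB1, LB2) = max(40, 40) = 40

40


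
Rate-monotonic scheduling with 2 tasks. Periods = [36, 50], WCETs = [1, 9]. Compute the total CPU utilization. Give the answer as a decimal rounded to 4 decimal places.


Compute individual utilizations (exact fractions):
  Task 1: C/T = 1/36 (approx. 0.0278)
  Task 2: C/T = 9/50 (approx. 0.18)
Total utilization U = 1/36 + 9/50 = 187/900
Rounded to 4 decimal places: U = 0.2078
RM (Liu & Layland) bound for 2 tasks = 0.828427; compare with U = 187/900 (approx. 0.207778)
U <= bound, so schedulable by RM sufficient condition.

0.2078


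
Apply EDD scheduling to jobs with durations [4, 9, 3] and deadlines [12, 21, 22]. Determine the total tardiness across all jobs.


Sort by due date (EDD order): [(4, 12), (9, 21), (3, 22)]
Compute completion times and tardiness:
  Job 1: p=4, d=12, C=4, tardiness=max(0,4-12)=0
  Job 2: p=9, d=21, C=13, tardiness=max(0,13-21)=0
  Job 3: p=3, d=22, C=16, tardiness=max(0,16-22)=0
Total tardiness = 0

0


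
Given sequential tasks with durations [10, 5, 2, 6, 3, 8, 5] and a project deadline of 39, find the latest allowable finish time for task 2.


LF(activity 2) = deadline - sum of successor durations
Successors: activities 3 through 7 with durations [2, 6, 3, 8, 5]
Sum of successor durations = 24
LF = 39 - 24 = 15

15


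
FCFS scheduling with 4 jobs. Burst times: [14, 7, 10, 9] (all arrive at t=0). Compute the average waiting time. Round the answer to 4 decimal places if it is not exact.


FCFS order (as given): [14, 7, 10, 9]
Waiting times:
  Job 1: wait = 0
  Job 2: wait = 14
  Job 3: wait = 21
  Job 4: wait = 31
Sum of waiting times = 66
Average waiting time = 66/4 = 16.5

16.5


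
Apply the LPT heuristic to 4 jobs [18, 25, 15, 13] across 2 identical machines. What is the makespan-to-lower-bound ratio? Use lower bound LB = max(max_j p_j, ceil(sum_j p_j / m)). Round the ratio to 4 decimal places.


LPT order: [25, 18, 15, 13]
Machine loads after assignment: [38, 33]
LPT makespan = 38
Lower bound = max(max_job, ceil(total/2)) = max(25, 36) = 36
Ratio = 38 / 36 = 1.0556

1.0556


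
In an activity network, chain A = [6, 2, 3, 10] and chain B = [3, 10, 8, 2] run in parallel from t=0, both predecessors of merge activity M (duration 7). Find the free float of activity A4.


ES(A4) = sum of predecessors on chain A = 11
EF(A4) = ES + duration = 11 + 10 = 21
Successor of A4 is M. ES(M) = max(sum(A), sum(B)) = max(21, 23) = 23
Free float = ES(successor) - EF(current) = 23 - 21 = 2

2


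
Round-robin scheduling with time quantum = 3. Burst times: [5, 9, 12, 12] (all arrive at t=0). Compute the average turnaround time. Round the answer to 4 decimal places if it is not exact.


Time quantum = 3
Execution trace:
  J1 runs 3 units, time = 3
  J2 runs 3 units, time = 6
  J3 runs 3 units, time = 9
  J4 runs 3 units, time = 12
  J1 runs 2 units, time = 14
  J2 runs 3 units, time = 17
  J3 runs 3 units, time = 20
  J4 runs 3 units, time = 23
  J2 runs 3 units, time = 26
  J3 runs 3 units, time = 29
  J4 runs 3 units, time = 32
  J3 runs 3 units, time = 35
  J4 runs 3 units, time = 38
Finish times: [14, 26, 35, 38]
Average turnaround = 113/4 = 28.25

28.25


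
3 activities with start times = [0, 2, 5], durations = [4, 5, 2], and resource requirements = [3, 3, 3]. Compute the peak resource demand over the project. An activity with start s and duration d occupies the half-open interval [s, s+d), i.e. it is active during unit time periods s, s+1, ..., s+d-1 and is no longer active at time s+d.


Each activity i is active on [start_i, start_i + duration_i).
Compute total resource usage per time slot:
  t=0: active resources = [3], total = 3
  t=1: active resources = [3], total = 3
  t=2: active resources = [3, 3], total = 6
  t=3: active resources = [3, 3], total = 6
  t=4: active resources = [3], total = 3
  t=5: active resources = [3, 3], total = 6
  t=6: active resources = [3, 3], total = 6
Peak resource demand = 6

6


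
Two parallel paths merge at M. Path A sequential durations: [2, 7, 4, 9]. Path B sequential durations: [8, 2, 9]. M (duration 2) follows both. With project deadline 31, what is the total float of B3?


Forward pass: ES(B3) = sum of predecessors on chain B = 10
EF = ES + duration = 10 + 9 = 19
Backward pass: LF(M) = deadline = 31; LS(M) = 31 - 2 = 29
LF(B3) = LS(M) - sum(successors on chain B) = 29 - 0 = 29
LS = LF - duration = 29 - 9 = 20
Total float = LS - ES = 20 - 10 = 10

10


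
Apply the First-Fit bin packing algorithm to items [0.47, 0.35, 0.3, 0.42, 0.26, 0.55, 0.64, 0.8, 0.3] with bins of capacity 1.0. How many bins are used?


Place items sequentially using First-Fit:
  Item 0.47 -> new Bin 1
  Item 0.35 -> Bin 1 (now 0.82)
  Item 0.3 -> new Bin 2
  Item 0.42 -> Bin 2 (now 0.72)
  Item 0.26 -> Bin 2 (now 0.98)
  Item 0.55 -> new Bin 3
  Item 0.64 -> new Bin 4
  Item 0.8 -> new Bin 5
  Item 0.3 -> Bin 3 (now 0.85)
Total bins used = 5

5


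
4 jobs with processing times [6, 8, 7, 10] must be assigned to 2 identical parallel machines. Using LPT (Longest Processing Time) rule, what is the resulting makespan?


Sort jobs in decreasing order (LPT): [10, 8, 7, 6]
Assign each job to the least loaded machine:
  Machine 1: jobs [10, 6], load = 16
  Machine 2: jobs [8, 7], load = 15
Makespan = max load = 16

16


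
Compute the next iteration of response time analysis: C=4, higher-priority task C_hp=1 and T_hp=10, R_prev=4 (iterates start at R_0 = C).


R_next = C + ceil(R_prev / T_hp) * C_hp
ceil(4 / 10) = ceil(0.4) = 1
Interference = 1 * 1 = 1
R_next = 4 + 1 = 5

5


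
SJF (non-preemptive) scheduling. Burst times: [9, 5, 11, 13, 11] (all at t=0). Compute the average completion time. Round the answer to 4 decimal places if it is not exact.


SJF order (ascending): [5, 9, 11, 11, 13]
Completion times:
  Job 1: burst=5, C=5
  Job 2: burst=9, C=14
  Job 3: burst=11, C=25
  Job 4: burst=11, C=36
  Job 5: burst=13, C=49
Average completion = 129/5 = 25.8

25.8


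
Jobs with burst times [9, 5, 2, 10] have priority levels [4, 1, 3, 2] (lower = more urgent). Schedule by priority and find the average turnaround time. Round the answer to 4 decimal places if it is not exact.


Sort by priority (ascending = highest first):
Order: [(1, 5), (2, 10), (3, 2), (4, 9)]
Completion times:
  Priority 1, burst=5, C=5
  Priority 2, burst=10, C=15
  Priority 3, burst=2, C=17
  Priority 4, burst=9, C=26
Average turnaround = 63/4 = 15.75

15.75


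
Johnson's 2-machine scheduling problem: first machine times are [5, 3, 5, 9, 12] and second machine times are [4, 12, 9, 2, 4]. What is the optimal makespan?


Apply Johnson's rule:
  Group 1 (a <= b): [(2, 3, 12), (3, 5, 9)]
  Group 2 (a > b): [(1, 5, 4), (5, 12, 4), (4, 9, 2)]
Optimal job order: [2, 3, 1, 5, 4]
Schedule:
  Job 2: M1 done at 3, M2 done at 15
  Job 3: M1 done at 8, M2 done at 24
  Job 1: M1 done at 13, M2 done at 28
  Job 5: M1 done at 25, M2 done at 32
  Job 4: M1 done at 34, M2 done at 36
Makespan = 36

36


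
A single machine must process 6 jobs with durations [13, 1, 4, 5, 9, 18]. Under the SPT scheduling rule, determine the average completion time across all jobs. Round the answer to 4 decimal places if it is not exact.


Sort jobs by processing time (SPT order): [1, 4, 5, 9, 13, 18]
Compute completion times sequentially:
  Job 1: processing = 1, completes at 1
  Job 2: processing = 4, completes at 5
  Job 3: processing = 5, completes at 10
  Job 4: processing = 9, completes at 19
  Job 5: processing = 13, completes at 32
  Job 6: processing = 18, completes at 50
Sum of completion times = 117
Average completion time = 117/6 = 19.5

19.5


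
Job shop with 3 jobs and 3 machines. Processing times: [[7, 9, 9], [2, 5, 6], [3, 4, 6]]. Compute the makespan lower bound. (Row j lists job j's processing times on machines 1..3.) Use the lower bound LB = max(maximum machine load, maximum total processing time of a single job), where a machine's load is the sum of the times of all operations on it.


Machine loads:
  Machine 1: 7 + 2 + 3 = 12
  Machine 2: 9 + 5 + 4 = 18
  Machine 3: 9 + 6 + 6 = 21
Max machine load = 21
Job totals:
  Job 1: 25
  Job 2: 13
  Job 3: 13
Max job total = 25
Lower bound = max(21, 25) = 25

25


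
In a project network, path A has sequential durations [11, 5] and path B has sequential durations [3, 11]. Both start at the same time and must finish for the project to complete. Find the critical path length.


Path A total = 11 + 5 = 16
Path B total = 3 + 11 = 14
Critical path = longest path = max(16, 14) = 16

16


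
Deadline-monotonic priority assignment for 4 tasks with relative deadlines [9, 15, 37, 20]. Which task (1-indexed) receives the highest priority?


Sort tasks by relative deadline (ascending):
  Task 1: deadline = 9
  Task 2: deadline = 15
  Task 4: deadline = 20
  Task 3: deadline = 37
Priority order (highest first): [1, 2, 4, 3]
Highest priority task = 1

1


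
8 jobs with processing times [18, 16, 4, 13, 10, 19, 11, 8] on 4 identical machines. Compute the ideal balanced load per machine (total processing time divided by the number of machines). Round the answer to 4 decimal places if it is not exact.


Total processing time = 18 + 16 + 4 + 13 + 10 + 19 + 11 + 8 = 99
Number of machines = 4
Ideal balanced load = 99 / 4 = 24.75

24.75


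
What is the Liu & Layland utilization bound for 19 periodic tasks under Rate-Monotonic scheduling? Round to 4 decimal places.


Compute 2^(1/19) = 1.0371550444
Subtract 1: 1.0371550444 - 1 = 0.0371550444
Multiply by n: 19 * 0.0371550444 = 0.7059458436
Round to 4 dp: 0.7059

0.7059


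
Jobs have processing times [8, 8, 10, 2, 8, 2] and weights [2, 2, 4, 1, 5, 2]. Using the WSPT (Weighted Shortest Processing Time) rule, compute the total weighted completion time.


Compute p/w ratios and sort ascending (WSPT): [(2, 2), (8, 5), (2, 1), (10, 4), (8, 2), (8, 2)]
Compute weighted completion times:
  Job (p=2,w=2): C=2, w*C=2*2=4
  Job (p=8,w=5): C=10, w*C=5*10=50
  Job (p=2,w=1): C=12, w*C=1*12=12
  Job (p=10,w=4): C=22, w*C=4*22=88
  Job (p=8,w=2): C=30, w*C=2*30=60
  Job (p=8,w=2): C=38, w*C=2*38=76
Total weighted completion time = 290

290


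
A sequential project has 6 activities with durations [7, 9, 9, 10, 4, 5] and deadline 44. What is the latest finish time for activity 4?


LF(activity 4) = deadline - sum of successor durations
Successors: activities 5 through 6 with durations [4, 5]
Sum of successor durations = 9
LF = 44 - 9 = 35

35


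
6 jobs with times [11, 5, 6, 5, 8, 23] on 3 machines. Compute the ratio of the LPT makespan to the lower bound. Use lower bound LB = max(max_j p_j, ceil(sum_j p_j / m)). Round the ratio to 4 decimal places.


LPT order: [23, 11, 8, 6, 5, 5]
Machine loads after assignment: [23, 16, 19]
LPT makespan = 23
Lower bound = max(max_job, ceil(total/3)) = max(23, 20) = 23
Ratio = 23 / 23 = 1.0

1.0


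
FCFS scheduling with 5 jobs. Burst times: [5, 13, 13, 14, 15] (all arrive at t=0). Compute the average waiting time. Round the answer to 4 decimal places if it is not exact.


FCFS order (as given): [5, 13, 13, 14, 15]
Waiting times:
  Job 1: wait = 0
  Job 2: wait = 5
  Job 3: wait = 18
  Job 4: wait = 31
  Job 5: wait = 45
Sum of waiting times = 99
Average waiting time = 99/5 = 19.8

19.8


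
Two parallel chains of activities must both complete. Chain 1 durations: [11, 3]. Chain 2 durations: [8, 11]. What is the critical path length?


Path A total = 11 + 3 = 14
Path B total = 8 + 11 = 19
Critical path = longest path = max(14, 19) = 19

19


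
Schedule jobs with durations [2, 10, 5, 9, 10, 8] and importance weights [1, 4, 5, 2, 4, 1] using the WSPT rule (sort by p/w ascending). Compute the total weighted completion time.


Compute p/w ratios and sort ascending (WSPT): [(5, 5), (2, 1), (10, 4), (10, 4), (9, 2), (8, 1)]
Compute weighted completion times:
  Job (p=5,w=5): C=5, w*C=5*5=25
  Job (p=2,w=1): C=7, w*C=1*7=7
  Job (p=10,w=4): C=17, w*C=4*17=68
  Job (p=10,w=4): C=27, w*C=4*27=108
  Job (p=9,w=2): C=36, w*C=2*36=72
  Job (p=8,w=1): C=44, w*C=1*44=44
Total weighted completion time = 324

324


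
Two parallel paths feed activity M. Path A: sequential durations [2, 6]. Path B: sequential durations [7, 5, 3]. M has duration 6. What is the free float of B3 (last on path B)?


ES(B3) = sum of predecessors on chain B = 12
EF(B3) = ES + duration = 12 + 3 = 15
Successor of B3 is M. ES(M) = max(sum(A), sum(B)) = max(8, 15) = 15
Free float = ES(successor) - EF(current) = 15 - 15 = 0

0


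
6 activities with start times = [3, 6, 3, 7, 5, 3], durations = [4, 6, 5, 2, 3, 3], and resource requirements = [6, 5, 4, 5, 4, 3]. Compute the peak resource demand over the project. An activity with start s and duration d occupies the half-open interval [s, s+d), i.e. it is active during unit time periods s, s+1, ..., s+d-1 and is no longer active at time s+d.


Each activity i is active on [start_i, start_i + duration_i).
Compute total resource usage per time slot:
  t=0: active resources = [], total = 0
  t=1: active resources = [], total = 0
  t=2: active resources = [], total = 0
  t=3: active resources = [6, 4, 3], total = 13
  t=4: active resources = [6, 4, 3], total = 13
  t=5: active resources = [6, 4, 4, 3], total = 17
  t=6: active resources = [6, 5, 4, 4], total = 19
  t=7: active resources = [5, 4, 5, 4], total = 18
  t=8: active resources = [5, 5], total = 10
  t=9: active resources = [5], total = 5
  t=10: active resources = [5], total = 5
  t=11: active resources = [5], total = 5
Peak resource demand = 19

19


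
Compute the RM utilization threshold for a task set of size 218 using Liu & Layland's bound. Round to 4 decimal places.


Compute 2^(1/218) = 1.0031846344
Subtract 1: 1.0031846344 - 1 = 0.0031846344
Multiply by n: 218 * 0.0031846344 = 0.6942502992
Round to 4 dp: 0.6943

0.6943


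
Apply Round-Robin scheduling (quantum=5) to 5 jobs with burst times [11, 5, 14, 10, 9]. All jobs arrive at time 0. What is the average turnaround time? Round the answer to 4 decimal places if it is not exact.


Time quantum = 5
Execution trace:
  J1 runs 5 units, time = 5
  J2 runs 5 units, time = 10
  J3 runs 5 units, time = 15
  J4 runs 5 units, time = 20
  J5 runs 5 units, time = 25
  J1 runs 5 units, time = 30
  J3 runs 5 units, time = 35
  J4 runs 5 units, time = 40
  J5 runs 4 units, time = 44
  J1 runs 1 units, time = 45
  J3 runs 4 units, time = 49
Finish times: [45, 10, 49, 40, 44]
Average turnaround = 188/5 = 37.6

37.6


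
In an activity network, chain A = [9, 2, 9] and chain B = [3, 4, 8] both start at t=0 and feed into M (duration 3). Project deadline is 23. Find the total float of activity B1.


Forward pass: ES(B1) = sum of predecessors on chain B = 0
EF = ES + duration = 0 + 3 = 3
Backward pass: LF(M) = deadline = 23; LS(M) = 23 - 3 = 20
LF(B1) = LS(M) - sum(successors on chain B) = 20 - 12 = 8
LS = LF - duration = 8 - 3 = 5
Total float = LS - ES = 5 - 0 = 5

5


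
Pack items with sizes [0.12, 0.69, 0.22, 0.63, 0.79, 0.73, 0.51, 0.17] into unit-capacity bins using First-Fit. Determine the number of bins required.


Place items sequentially using First-Fit:
  Item 0.12 -> new Bin 1
  Item 0.69 -> Bin 1 (now 0.81)
  Item 0.22 -> new Bin 2
  Item 0.63 -> Bin 2 (now 0.85)
  Item 0.79 -> new Bin 3
  Item 0.73 -> new Bin 4
  Item 0.51 -> new Bin 5
  Item 0.17 -> Bin 1 (now 0.98)
Total bins used = 5

5


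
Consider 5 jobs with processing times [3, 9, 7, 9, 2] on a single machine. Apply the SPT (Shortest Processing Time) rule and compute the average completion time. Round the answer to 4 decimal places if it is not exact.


Sort jobs by processing time (SPT order): [2, 3, 7, 9, 9]
Compute completion times sequentially:
  Job 1: processing = 2, completes at 2
  Job 2: processing = 3, completes at 5
  Job 3: processing = 7, completes at 12
  Job 4: processing = 9, completes at 21
  Job 5: processing = 9, completes at 30
Sum of completion times = 70
Average completion time = 70/5 = 14.0

14.0


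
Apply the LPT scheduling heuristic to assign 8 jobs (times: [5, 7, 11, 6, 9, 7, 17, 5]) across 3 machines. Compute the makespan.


Sort jobs in decreasing order (LPT): [17, 11, 9, 7, 7, 6, 5, 5]
Assign each job to the least loaded machine:
  Machine 1: jobs [17, 5], load = 22
  Machine 2: jobs [11, 7, 5], load = 23
  Machine 3: jobs [9, 7, 6], load = 22
Makespan = max load = 23

23


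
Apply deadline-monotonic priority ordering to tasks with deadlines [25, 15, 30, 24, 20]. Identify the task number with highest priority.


Sort tasks by relative deadline (ascending):
  Task 2: deadline = 15
  Task 5: deadline = 20
  Task 4: deadline = 24
  Task 1: deadline = 25
  Task 3: deadline = 30
Priority order (highest first): [2, 5, 4, 1, 3]
Highest priority task = 2

2


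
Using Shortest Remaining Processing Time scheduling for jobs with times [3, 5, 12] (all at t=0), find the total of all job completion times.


Since all jobs arrive at t=0, SRPT equals SPT ordering.
SPT order: [3, 5, 12]
Completion times:
  Job 1: p=3, C=3
  Job 2: p=5, C=8
  Job 3: p=12, C=20
Total completion time = 3 + 8 + 20 = 31

31


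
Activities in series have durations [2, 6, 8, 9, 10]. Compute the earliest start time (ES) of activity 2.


Activity 2 starts after activities 1 through 1 complete.
Predecessor durations: [2]
ES = 2 = 2

2


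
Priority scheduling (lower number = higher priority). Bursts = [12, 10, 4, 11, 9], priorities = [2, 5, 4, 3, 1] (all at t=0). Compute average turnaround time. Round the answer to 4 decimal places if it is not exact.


Sort by priority (ascending = highest first):
Order: [(1, 9), (2, 12), (3, 11), (4, 4), (5, 10)]
Completion times:
  Priority 1, burst=9, C=9
  Priority 2, burst=12, C=21
  Priority 3, burst=11, C=32
  Priority 4, burst=4, C=36
  Priority 5, burst=10, C=46
Average turnaround = 144/5 = 28.8

28.8


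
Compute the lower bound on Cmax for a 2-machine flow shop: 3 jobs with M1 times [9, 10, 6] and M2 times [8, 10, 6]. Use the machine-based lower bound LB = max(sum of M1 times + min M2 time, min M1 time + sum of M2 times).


LB1 = sum(M1 times) + min(M2 times) = 25 + 6 = 31
LB2 = min(M1 times) + sum(M2 times) = 6 + 24 = 30
Lower bound = max(LB1, LB2) = max(31, 30) = 31

31


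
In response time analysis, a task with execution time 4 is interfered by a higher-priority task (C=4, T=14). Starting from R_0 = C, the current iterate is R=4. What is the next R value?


R_next = C + ceil(R_prev / T_hp) * C_hp
ceil(4 / 14) = ceil(0.2857) = 1
Interference = 1 * 4 = 4
R_next = 4 + 4 = 8

8


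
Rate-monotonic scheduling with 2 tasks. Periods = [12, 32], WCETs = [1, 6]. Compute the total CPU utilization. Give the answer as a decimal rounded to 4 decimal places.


Compute individual utilizations (exact fractions):
  Task 1: C/T = 1/12 (approx. 0.0833)
  Task 2: C/T = 6/32 = 3/16 (approx. 0.1875)
Total utilization U = 1/12 + 3/16 = 13/48
Rounded to 4 decimal places: U = 0.2708
RM (Liu & Layland) bound for 2 tasks = 0.828427; compare with U = 13/48 (approx. 0.270833)
U <= bound, so schedulable by RM sufficient condition.

0.2708


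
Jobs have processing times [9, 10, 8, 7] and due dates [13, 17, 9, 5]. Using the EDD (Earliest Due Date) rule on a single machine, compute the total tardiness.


Sort by due date (EDD order): [(7, 5), (8, 9), (9, 13), (10, 17)]
Compute completion times and tardiness:
  Job 1: p=7, d=5, C=7, tardiness=max(0,7-5)=2
  Job 2: p=8, d=9, C=15, tardiness=max(0,15-9)=6
  Job 3: p=9, d=13, C=24, tardiness=max(0,24-13)=11
  Job 4: p=10, d=17, C=34, tardiness=max(0,34-17)=17
Total tardiness = 36

36


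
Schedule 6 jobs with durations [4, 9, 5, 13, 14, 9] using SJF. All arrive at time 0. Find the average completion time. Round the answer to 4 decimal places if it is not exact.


SJF order (ascending): [4, 5, 9, 9, 13, 14]
Completion times:
  Job 1: burst=4, C=4
  Job 2: burst=5, C=9
  Job 3: burst=9, C=18
  Job 4: burst=9, C=27
  Job 5: burst=13, C=40
  Job 6: burst=14, C=54
Average completion = 152/6 = 25.3333

25.3333


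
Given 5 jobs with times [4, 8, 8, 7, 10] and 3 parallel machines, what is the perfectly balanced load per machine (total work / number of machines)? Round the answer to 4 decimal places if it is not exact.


Total processing time = 4 + 8 + 8 + 7 + 10 = 37
Number of machines = 3
Ideal balanced load = 37 / 3 = 12.3333

12.3333


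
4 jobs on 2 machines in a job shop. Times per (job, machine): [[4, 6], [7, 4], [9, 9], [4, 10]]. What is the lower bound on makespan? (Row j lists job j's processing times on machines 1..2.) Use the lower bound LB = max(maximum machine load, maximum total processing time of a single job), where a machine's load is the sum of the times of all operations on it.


Machine loads:
  Machine 1: 4 + 7 + 9 + 4 = 24
  Machine 2: 6 + 4 + 9 + 10 = 29
Max machine load = 29
Job totals:
  Job 1: 10
  Job 2: 11
  Job 3: 18
  Job 4: 14
Max job total = 18
Lower bound = max(29, 18) = 29

29


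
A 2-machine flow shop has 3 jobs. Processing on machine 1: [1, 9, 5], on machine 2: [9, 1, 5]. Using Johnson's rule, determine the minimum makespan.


Apply Johnson's rule:
  Group 1 (a <= b): [(1, 1, 9), (3, 5, 5)]
  Group 2 (a > b): [(2, 9, 1)]
Optimal job order: [1, 3, 2]
Schedule:
  Job 1: M1 done at 1, M2 done at 10
  Job 3: M1 done at 6, M2 done at 15
  Job 2: M1 done at 15, M2 done at 16
Makespan = 16

16


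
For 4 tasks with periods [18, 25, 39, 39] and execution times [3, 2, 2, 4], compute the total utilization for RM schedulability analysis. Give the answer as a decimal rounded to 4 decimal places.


Compute individual utilizations (exact fractions):
  Task 1: C/T = 3/18 = 1/6 (approx. 0.1667)
  Task 2: C/T = 2/25 (approx. 0.08)
  Task 3: C/T = 2/39 (approx. 0.0513)
  Task 4: C/T = 4/39 (approx. 0.1026)
Total utilization U = 1/6 + 2/25 + 2/39 + 4/39 = 781/1950
Rounded to 4 decimal places: U = 0.4005
RM (Liu & Layland) bound for 4 tasks = 0.756828; compare with U = 781/1950 (approx. 0.400513)
U <= bound, so schedulable by RM sufficient condition.

0.4005


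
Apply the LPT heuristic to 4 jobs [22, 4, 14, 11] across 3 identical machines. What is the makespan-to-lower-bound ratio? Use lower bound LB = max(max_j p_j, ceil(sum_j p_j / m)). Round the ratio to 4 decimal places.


LPT order: [22, 14, 11, 4]
Machine loads after assignment: [22, 14, 15]
LPT makespan = 22
Lower bound = max(max_job, ceil(total/3)) = max(22, 17) = 22
Ratio = 22 / 22 = 1.0

1.0


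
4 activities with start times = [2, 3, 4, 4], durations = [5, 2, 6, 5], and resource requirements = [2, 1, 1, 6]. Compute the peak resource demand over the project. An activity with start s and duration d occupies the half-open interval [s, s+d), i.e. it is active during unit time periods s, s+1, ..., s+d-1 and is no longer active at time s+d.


Each activity i is active on [start_i, start_i + duration_i).
Compute total resource usage per time slot:
  t=0: active resources = [], total = 0
  t=1: active resources = [], total = 0
  t=2: active resources = [2], total = 2
  t=3: active resources = [2, 1], total = 3
  t=4: active resources = [2, 1, 1, 6], total = 10
  t=5: active resources = [2, 1, 6], total = 9
  t=6: active resources = [2, 1, 6], total = 9
  t=7: active resources = [1, 6], total = 7
  t=8: active resources = [1, 6], total = 7
  t=9: active resources = [1], total = 1
Peak resource demand = 10

10


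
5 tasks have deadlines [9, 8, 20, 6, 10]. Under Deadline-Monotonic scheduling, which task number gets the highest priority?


Sort tasks by relative deadline (ascending):
  Task 4: deadline = 6
  Task 2: deadline = 8
  Task 1: deadline = 9
  Task 5: deadline = 10
  Task 3: deadline = 20
Priority order (highest first): [4, 2, 1, 5, 3]
Highest priority task = 4

4


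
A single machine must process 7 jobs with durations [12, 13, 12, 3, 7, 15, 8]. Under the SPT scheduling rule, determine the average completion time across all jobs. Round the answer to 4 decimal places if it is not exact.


Sort jobs by processing time (SPT order): [3, 7, 8, 12, 12, 13, 15]
Compute completion times sequentially:
  Job 1: processing = 3, completes at 3
  Job 2: processing = 7, completes at 10
  Job 3: processing = 8, completes at 18
  Job 4: processing = 12, completes at 30
  Job 5: processing = 12, completes at 42
  Job 6: processing = 13, completes at 55
  Job 7: processing = 15, completes at 70
Sum of completion times = 228
Average completion time = 228/7 = 32.5714

32.5714


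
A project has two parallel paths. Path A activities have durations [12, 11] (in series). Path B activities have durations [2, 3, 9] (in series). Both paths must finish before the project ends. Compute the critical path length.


Path A total = 12 + 11 = 23
Path B total = 2 + 3 + 9 = 14
Critical path = longest path = max(23, 14) = 23

23


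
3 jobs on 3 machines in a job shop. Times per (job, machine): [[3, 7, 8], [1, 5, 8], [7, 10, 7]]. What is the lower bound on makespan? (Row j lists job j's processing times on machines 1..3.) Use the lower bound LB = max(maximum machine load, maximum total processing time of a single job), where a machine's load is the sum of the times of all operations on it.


Machine loads:
  Machine 1: 3 + 1 + 7 = 11
  Machine 2: 7 + 5 + 10 = 22
  Machine 3: 8 + 8 + 7 = 23
Max machine load = 23
Job totals:
  Job 1: 18
  Job 2: 14
  Job 3: 24
Max job total = 24
Lower bound = max(23, 24) = 24

24


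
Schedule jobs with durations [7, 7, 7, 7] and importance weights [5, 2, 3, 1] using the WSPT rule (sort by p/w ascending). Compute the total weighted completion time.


Compute p/w ratios and sort ascending (WSPT): [(7, 5), (7, 3), (7, 2), (7, 1)]
Compute weighted completion times:
  Job (p=7,w=5): C=7, w*C=5*7=35
  Job (p=7,w=3): C=14, w*C=3*14=42
  Job (p=7,w=2): C=21, w*C=2*21=42
  Job (p=7,w=1): C=28, w*C=1*28=28
Total weighted completion time = 147

147


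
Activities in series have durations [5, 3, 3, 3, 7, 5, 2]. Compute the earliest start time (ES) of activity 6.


Activity 6 starts after activities 1 through 5 complete.
Predecessor durations: [5, 3, 3, 3, 7]
ES = 5 + 3 + 3 + 3 + 7 = 21

21


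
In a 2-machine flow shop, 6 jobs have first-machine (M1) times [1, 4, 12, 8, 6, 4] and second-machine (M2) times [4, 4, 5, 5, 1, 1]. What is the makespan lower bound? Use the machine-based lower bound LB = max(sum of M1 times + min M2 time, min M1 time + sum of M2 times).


LB1 = sum(M1 times) + min(M2 times) = 35 + 1 = 36
LB2 = min(M1 times) + sum(M2 times) = 1 + 20 = 21
Lower bound = max(LB1, LB2) = max(36, 21) = 36

36


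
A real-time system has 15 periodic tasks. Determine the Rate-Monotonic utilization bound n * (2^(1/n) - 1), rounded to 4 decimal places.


Compute 2^(1/15) = 1.0472941228
Subtract 1: 1.0472941228 - 1 = 0.0472941228
Multiply by n: 15 * 0.0472941228 = 0.7094118420
Round to 4 dp: 0.7094

0.7094


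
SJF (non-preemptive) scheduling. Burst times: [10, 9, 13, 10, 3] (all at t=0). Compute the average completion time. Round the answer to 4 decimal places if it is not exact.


SJF order (ascending): [3, 9, 10, 10, 13]
Completion times:
  Job 1: burst=3, C=3
  Job 2: burst=9, C=12
  Job 3: burst=10, C=22
  Job 4: burst=10, C=32
  Job 5: burst=13, C=45
Average completion = 114/5 = 22.8

22.8


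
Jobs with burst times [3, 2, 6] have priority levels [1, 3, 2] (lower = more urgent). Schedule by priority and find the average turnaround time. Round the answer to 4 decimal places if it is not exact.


Sort by priority (ascending = highest first):
Order: [(1, 3), (2, 6), (3, 2)]
Completion times:
  Priority 1, burst=3, C=3
  Priority 2, burst=6, C=9
  Priority 3, burst=2, C=11
Average turnaround = 23/3 = 7.6667

7.6667


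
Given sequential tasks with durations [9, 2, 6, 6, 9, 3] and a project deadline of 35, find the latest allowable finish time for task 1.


LF(activity 1) = deadline - sum of successor durations
Successors: activities 2 through 6 with durations [2, 6, 6, 9, 3]
Sum of successor durations = 26
LF = 35 - 26 = 9

9
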